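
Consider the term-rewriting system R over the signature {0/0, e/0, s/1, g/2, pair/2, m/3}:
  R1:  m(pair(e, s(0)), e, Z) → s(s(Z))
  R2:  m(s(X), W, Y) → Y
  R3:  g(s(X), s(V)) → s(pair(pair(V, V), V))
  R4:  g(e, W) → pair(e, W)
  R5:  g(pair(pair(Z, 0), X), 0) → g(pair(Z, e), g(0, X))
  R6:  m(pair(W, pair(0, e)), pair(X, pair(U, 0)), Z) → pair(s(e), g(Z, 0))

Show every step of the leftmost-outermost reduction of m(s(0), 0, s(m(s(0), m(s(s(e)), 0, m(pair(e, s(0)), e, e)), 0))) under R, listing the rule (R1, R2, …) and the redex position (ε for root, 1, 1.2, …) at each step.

1. m(s(0), 0, s(m(s(0), m(s(s(e)), 0, m(pair(e, s(0)), e, e)), 0)))  →  s(m(s(0), m(s(s(e)), 0, m(pair(e, s(0)), e, e)), 0))   [R2 at ε]
2. s(m(s(0), m(s(s(e)), 0, m(pair(e, s(0)), e, e)), 0))  →  s(0)   [R2 at 1]

s(0)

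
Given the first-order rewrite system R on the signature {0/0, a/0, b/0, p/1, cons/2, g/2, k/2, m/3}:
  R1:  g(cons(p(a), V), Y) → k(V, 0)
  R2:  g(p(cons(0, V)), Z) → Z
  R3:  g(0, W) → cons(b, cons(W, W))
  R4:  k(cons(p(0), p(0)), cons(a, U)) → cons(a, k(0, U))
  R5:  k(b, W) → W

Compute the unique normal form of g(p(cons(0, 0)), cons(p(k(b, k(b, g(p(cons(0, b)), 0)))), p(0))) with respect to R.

cons(p(0), p(0))

1. g(p(cons(0, 0)), cons(p(k(b, k(b, g(p(cons(0, b)), 0)))), p(0)))  →  cons(p(k(b, k(b, g(p(cons(0, b)), 0)))), p(0))   [R2 at ε]
2. cons(p(k(b, k(b, g(p(cons(0, b)), 0)))), p(0))  →  cons(p(k(b, g(p(cons(0, b)), 0))), p(0))   [R5 at 1.1]
3. cons(p(k(b, g(p(cons(0, b)), 0))), p(0))  →  cons(p(g(p(cons(0, b)), 0)), p(0))   [R5 at 1.1]
4. cons(p(g(p(cons(0, b)), 0)), p(0))  →  cons(p(0), p(0))   [R2 at 1.1]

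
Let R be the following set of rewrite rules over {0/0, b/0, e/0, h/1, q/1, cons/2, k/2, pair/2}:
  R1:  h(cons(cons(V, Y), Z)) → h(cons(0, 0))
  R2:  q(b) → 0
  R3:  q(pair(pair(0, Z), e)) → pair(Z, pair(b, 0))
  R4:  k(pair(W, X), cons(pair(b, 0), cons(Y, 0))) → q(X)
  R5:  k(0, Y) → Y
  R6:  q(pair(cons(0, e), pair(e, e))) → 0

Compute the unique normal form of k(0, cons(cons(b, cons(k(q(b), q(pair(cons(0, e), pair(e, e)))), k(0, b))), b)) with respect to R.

cons(cons(b, cons(0, b)), b)

1. k(0, cons(cons(b, cons(k(q(b), q(pair(cons(0, e), pair(e, e)))), k(0, b))), b))  →  cons(cons(b, cons(k(q(b), q(pair(cons(0, e), pair(e, e)))), k(0, b))), b)   [R5 at ε]
2. cons(cons(b, cons(k(q(b), q(pair(cons(0, e), pair(e, e)))), k(0, b))), b)  →  cons(cons(b, cons(k(0, q(pair(cons(0, e), pair(e, e)))), k(0, b))), b)   [R2 at 1.2.1.1]
3. cons(cons(b, cons(k(0, q(pair(cons(0, e), pair(e, e)))), k(0, b))), b)  →  cons(cons(b, cons(q(pair(cons(0, e), pair(e, e))), k(0, b))), b)   [R5 at 1.2.1]
4. cons(cons(b, cons(q(pair(cons(0, e), pair(e, e))), k(0, b))), b)  →  cons(cons(b, cons(0, k(0, b))), b)   [R6 at 1.2.1]
5. cons(cons(b, cons(0, k(0, b))), b)  →  cons(cons(b, cons(0, b)), b)   [R5 at 1.2.2]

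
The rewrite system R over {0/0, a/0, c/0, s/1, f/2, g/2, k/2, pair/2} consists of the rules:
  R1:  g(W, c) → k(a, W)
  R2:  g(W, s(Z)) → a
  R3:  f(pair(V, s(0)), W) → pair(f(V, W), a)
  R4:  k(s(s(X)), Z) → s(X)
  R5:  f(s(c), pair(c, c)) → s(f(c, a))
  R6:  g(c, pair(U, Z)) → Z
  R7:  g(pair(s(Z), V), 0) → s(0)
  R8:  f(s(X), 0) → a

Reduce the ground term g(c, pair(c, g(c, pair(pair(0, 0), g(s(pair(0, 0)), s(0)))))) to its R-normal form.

1. g(c, pair(c, g(c, pair(pair(0, 0), g(s(pair(0, 0)), s(0))))))  →  g(c, pair(pair(0, 0), g(s(pair(0, 0)), s(0))))   [R6 at ε]
2. g(c, pair(pair(0, 0), g(s(pair(0, 0)), s(0))))  →  g(s(pair(0, 0)), s(0))   [R6 at ε]
3. g(s(pair(0, 0)), s(0))  →  a   [R2 at ε]

a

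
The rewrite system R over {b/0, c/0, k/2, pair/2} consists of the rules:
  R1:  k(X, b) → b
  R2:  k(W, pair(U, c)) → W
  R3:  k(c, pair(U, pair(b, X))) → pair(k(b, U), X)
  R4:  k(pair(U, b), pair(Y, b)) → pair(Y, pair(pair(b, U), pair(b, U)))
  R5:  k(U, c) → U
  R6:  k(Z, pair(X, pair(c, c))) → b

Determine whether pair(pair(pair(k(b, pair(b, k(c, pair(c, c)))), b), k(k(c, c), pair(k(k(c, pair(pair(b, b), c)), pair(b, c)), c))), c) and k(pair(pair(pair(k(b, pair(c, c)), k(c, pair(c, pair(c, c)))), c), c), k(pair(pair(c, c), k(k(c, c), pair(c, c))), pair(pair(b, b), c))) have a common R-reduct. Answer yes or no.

yes — NF(t₁) = pair(pair(pair(b, b), c), c), NF(t₂) = pair(pair(pair(b, b), c), c)

Reduce t₁ = pair(pair(pair(k(b, pair(b, k(c, pair(c, c)))), b), k(k(c, c), pair(k(k(c, pair(pair(b, b), c)), pair(b, c)), c))), c):
1. pair(pair(pair(k(b, pair(b, k(c, pair(c, c)))), b), k(k(c, c), pair(k(k(c, pair(pair(b, b), c)), pair(b, c)), c))), c)  →  pair(pair(pair(k(b, pair(b, c)), b), k(k(c, c), pair(k(k(c, pair(pair(b, b), c)), pair(b, c)), c))), c)   [R2 at 1.1.1.2.2]
2. pair(pair(pair(k(b, pair(b, c)), b), k(k(c, c), pair(k(k(c, pair(pair(b, b), c)), pair(b, c)), c))), c)  →  pair(pair(pair(b, b), k(k(c, c), pair(k(k(c, pair(pair(b, b), c)), pair(b, c)), c))), c)   [R2 at 1.1.1]
3. pair(pair(pair(b, b), k(k(c, c), pair(k(k(c, pair(pair(b, b), c)), pair(b, c)), c))), c)  →  pair(pair(pair(b, b), k(c, c)), c)   [R2 at 1.2]
4. pair(pair(pair(b, b), k(c, c)), c)  →  pair(pair(pair(b, b), c), c)   [R5 at 1.2]

Reduce t₂ = k(pair(pair(pair(k(b, pair(c, c)), k(c, pair(c, pair(c, c)))), c), c), k(pair(pair(c, c), k(k(c, c), pair(c, c))), pair(pair(b, b), c))):
1. k(pair(pair(pair(k(b, pair(c, c)), k(c, pair(c, pair(c, c)))), c), c), k(pair(pair(c, c), k(k(c, c), pair(c, c))), pair(pair(b, b), c)))  →  k(pair(pair(pair(b, k(c, pair(c, pair(c, c)))), c), c), k(pair(pair(c, c), k(k(c, c), pair(c, c))), pair(pair(b, b), c)))   [R2 at 1.1.1.1]
2. k(pair(pair(pair(b, k(c, pair(c, pair(c, c)))), c), c), k(pair(pair(c, c), k(k(c, c), pair(c, c))), pair(pair(b, b), c)))  →  k(pair(pair(pair(b, b), c), c), k(pair(pair(c, c), k(k(c, c), pair(c, c))), pair(pair(b, b), c)))   [R6 at 1.1.1.2]
3. k(pair(pair(pair(b, b), c), c), k(pair(pair(c, c), k(k(c, c), pair(c, c))), pair(pair(b, b), c)))  →  k(pair(pair(pair(b, b), c), c), pair(pair(c, c), k(k(c, c), pair(c, c))))   [R2 at 2]
4. k(pair(pair(pair(b, b), c), c), pair(pair(c, c), k(k(c, c), pair(c, c))))  →  k(pair(pair(pair(b, b), c), c), pair(pair(c, c), k(c, c)))   [R2 at 2.2]
5. k(pair(pair(pair(b, b), c), c), pair(pair(c, c), k(c, c)))  →  k(pair(pair(pair(b, b), c), c), pair(pair(c, c), c))   [R5 at 2.2]
6. k(pair(pair(pair(b, b), c), c), pair(pair(c, c), c))  →  pair(pair(pair(b, b), c), c)   [R2 at ε]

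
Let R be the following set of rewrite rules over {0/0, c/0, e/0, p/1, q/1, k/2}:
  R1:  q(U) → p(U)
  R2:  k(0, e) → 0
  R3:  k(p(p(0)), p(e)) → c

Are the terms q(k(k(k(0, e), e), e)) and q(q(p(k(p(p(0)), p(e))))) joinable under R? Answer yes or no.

Reduce t₁ = q(k(k(k(0, e), e), e)):
1. q(k(k(k(0, e), e), e))  →  p(k(k(k(0, e), e), e))   [R1 at ε]
2. p(k(k(k(0, e), e), e))  →  p(k(k(0, e), e))   [R2 at 1.1.1]
3. p(k(k(0, e), e))  →  p(k(0, e))   [R2 at 1.1]
4. p(k(0, e))  →  p(0)   [R2 at 1]

Reduce t₂ = q(q(p(k(p(p(0)), p(e))))):
1. q(q(p(k(p(p(0)), p(e)))))  →  p(q(p(k(p(p(0)), p(e)))))   [R1 at ε]
2. p(q(p(k(p(p(0)), p(e)))))  →  p(p(p(k(p(p(0)), p(e)))))   [R1 at 1]
3. p(p(p(k(p(p(0)), p(e)))))  →  p(p(p(c)))   [R3 at 1.1.1]

no — NF(t₁) = p(0), NF(t₂) = p(p(p(c)))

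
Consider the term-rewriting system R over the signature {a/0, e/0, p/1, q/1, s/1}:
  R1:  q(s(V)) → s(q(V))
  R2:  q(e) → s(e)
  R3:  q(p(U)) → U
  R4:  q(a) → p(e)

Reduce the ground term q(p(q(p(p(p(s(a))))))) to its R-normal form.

p(p(s(a)))

1. q(p(q(p(p(p(s(a)))))))  →  q(p(p(p(s(a)))))   [R3 at ε]
2. q(p(p(p(s(a)))))  →  p(p(s(a)))   [R3 at ε]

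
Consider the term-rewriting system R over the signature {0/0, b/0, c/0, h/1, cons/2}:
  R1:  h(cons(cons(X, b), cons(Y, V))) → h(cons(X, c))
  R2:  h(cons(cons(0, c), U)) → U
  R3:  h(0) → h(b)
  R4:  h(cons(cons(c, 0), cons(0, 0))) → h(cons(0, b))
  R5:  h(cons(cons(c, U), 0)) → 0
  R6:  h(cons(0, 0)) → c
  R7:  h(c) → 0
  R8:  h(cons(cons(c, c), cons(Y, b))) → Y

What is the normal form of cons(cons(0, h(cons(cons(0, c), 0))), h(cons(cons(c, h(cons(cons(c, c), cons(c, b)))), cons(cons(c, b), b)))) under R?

cons(cons(0, 0), cons(c, b))

1. cons(cons(0, h(cons(cons(0, c), 0))), h(cons(cons(c, h(cons(cons(c, c), cons(c, b)))), cons(cons(c, b), b))))  →  cons(cons(0, 0), h(cons(cons(c, h(cons(cons(c, c), cons(c, b)))), cons(cons(c, b), b))))   [R2 at 1.2]
2. cons(cons(0, 0), h(cons(cons(c, h(cons(cons(c, c), cons(c, b)))), cons(cons(c, b), b))))  →  cons(cons(0, 0), h(cons(cons(c, c), cons(cons(c, b), b))))   [R8 at 2.1.1.2]
3. cons(cons(0, 0), h(cons(cons(c, c), cons(cons(c, b), b))))  →  cons(cons(0, 0), cons(c, b))   [R8 at 2]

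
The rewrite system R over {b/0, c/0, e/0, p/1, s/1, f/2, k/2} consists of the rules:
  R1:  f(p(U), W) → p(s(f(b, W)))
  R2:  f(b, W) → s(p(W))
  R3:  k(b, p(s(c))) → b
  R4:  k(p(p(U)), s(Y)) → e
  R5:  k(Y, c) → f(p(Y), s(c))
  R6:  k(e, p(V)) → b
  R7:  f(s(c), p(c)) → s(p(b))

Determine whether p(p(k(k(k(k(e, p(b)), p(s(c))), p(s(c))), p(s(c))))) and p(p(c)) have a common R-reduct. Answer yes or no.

no — NF(t₁) = p(p(b)), NF(t₂) = p(p(c))

Reduce t₁ = p(p(k(k(k(k(e, p(b)), p(s(c))), p(s(c))), p(s(c))))):
1. p(p(k(k(k(k(e, p(b)), p(s(c))), p(s(c))), p(s(c)))))  →  p(p(k(k(k(b, p(s(c))), p(s(c))), p(s(c)))))   [R6 at 1.1.1.1.1]
2. p(p(k(k(k(b, p(s(c))), p(s(c))), p(s(c)))))  →  p(p(k(k(b, p(s(c))), p(s(c)))))   [R3 at 1.1.1.1]
3. p(p(k(k(b, p(s(c))), p(s(c)))))  →  p(p(k(b, p(s(c)))))   [R3 at 1.1.1]
4. p(p(k(b, p(s(c)))))  →  p(p(b))   [R3 at 1.1]

Reduce t₂ = p(p(c)):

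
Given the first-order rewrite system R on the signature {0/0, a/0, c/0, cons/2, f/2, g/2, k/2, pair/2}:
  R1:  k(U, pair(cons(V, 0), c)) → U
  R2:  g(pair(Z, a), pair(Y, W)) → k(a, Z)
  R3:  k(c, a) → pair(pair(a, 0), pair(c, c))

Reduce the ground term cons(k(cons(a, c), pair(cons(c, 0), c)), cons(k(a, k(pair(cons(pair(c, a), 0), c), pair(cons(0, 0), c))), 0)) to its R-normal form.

cons(cons(a, c), cons(a, 0))

1. cons(k(cons(a, c), pair(cons(c, 0), c)), cons(k(a, k(pair(cons(pair(c, a), 0), c), pair(cons(0, 0), c))), 0))  →  cons(cons(a, c), cons(k(a, k(pair(cons(pair(c, a), 0), c), pair(cons(0, 0), c))), 0))   [R1 at 1]
2. cons(cons(a, c), cons(k(a, k(pair(cons(pair(c, a), 0), c), pair(cons(0, 0), c))), 0))  →  cons(cons(a, c), cons(k(a, pair(cons(pair(c, a), 0), c)), 0))   [R1 at 2.1.2]
3. cons(cons(a, c), cons(k(a, pair(cons(pair(c, a), 0), c)), 0))  →  cons(cons(a, c), cons(a, 0))   [R1 at 2.1]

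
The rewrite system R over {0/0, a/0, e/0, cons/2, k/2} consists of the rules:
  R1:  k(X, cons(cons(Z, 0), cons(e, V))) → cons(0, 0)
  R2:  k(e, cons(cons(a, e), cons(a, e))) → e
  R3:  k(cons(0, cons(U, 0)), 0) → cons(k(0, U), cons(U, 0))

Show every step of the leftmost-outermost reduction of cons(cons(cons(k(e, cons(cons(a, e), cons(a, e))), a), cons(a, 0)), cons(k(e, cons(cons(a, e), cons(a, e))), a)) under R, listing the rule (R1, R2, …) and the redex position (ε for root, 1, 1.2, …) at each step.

cons(cons(cons(e, a), cons(a, 0)), cons(e, a))

1. cons(cons(cons(k(e, cons(cons(a, e), cons(a, e))), a), cons(a, 0)), cons(k(e, cons(cons(a, e), cons(a, e))), a))  →  cons(cons(cons(e, a), cons(a, 0)), cons(k(e, cons(cons(a, e), cons(a, e))), a))   [R2 at 1.1.1]
2. cons(cons(cons(e, a), cons(a, 0)), cons(k(e, cons(cons(a, e), cons(a, e))), a))  →  cons(cons(cons(e, a), cons(a, 0)), cons(e, a))   [R2 at 2.1]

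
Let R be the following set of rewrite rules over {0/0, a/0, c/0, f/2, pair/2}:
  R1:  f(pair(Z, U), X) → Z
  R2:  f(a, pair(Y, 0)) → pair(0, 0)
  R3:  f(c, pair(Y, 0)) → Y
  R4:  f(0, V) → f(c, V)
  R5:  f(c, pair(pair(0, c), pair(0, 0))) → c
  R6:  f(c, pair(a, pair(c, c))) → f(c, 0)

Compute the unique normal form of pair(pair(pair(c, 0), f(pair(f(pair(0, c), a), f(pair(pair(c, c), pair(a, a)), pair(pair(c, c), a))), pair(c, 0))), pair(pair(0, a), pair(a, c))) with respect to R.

pair(pair(pair(c, 0), 0), pair(pair(0, a), pair(a, c)))

1. pair(pair(pair(c, 0), f(pair(f(pair(0, c), a), f(pair(pair(c, c), pair(a, a)), pair(pair(c, c), a))), pair(c, 0))), pair(pair(0, a), pair(a, c)))  →  pair(pair(pair(c, 0), f(pair(0, c), a)), pair(pair(0, a), pair(a, c)))   [R1 at 1.2]
2. pair(pair(pair(c, 0), f(pair(0, c), a)), pair(pair(0, a), pair(a, c)))  →  pair(pair(pair(c, 0), 0), pair(pair(0, a), pair(a, c)))   [R1 at 1.2]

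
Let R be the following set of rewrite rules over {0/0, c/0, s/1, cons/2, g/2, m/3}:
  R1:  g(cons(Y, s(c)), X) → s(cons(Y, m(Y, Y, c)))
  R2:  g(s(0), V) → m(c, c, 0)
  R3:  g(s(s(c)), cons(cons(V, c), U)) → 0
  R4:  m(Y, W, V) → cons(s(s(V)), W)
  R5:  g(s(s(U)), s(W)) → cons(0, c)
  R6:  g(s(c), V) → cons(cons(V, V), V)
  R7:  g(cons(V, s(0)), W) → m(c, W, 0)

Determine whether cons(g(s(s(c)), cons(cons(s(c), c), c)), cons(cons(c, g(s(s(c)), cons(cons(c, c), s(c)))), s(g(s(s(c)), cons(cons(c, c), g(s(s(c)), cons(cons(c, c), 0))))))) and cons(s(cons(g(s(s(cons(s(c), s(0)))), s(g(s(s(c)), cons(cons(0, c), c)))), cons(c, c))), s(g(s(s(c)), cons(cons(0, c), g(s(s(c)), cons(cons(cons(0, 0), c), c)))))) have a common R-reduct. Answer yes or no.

no — NF(t₁) = cons(0, cons(cons(c, 0), s(0))), NF(t₂) = cons(s(cons(cons(0, c), cons(c, c))), s(0))

Reduce t₁ = cons(g(s(s(c)), cons(cons(s(c), c), c)), cons(cons(c, g(s(s(c)), cons(cons(c, c), s(c)))), s(g(s(s(c)), cons(cons(c, c), g(s(s(c)), cons(cons(c, c), 0))))))):
1. cons(g(s(s(c)), cons(cons(s(c), c), c)), cons(cons(c, g(s(s(c)), cons(cons(c, c), s(c)))), s(g(s(s(c)), cons(cons(c, c), g(s(s(c)), cons(cons(c, c), 0)))))))  →  cons(0, cons(cons(c, g(s(s(c)), cons(cons(c, c), s(c)))), s(g(s(s(c)), cons(cons(c, c), g(s(s(c)), cons(cons(c, c), 0)))))))   [R3 at 1]
2. cons(0, cons(cons(c, g(s(s(c)), cons(cons(c, c), s(c)))), s(g(s(s(c)), cons(cons(c, c), g(s(s(c)), cons(cons(c, c), 0)))))))  →  cons(0, cons(cons(c, 0), s(g(s(s(c)), cons(cons(c, c), g(s(s(c)), cons(cons(c, c), 0)))))))   [R3 at 2.1.2]
3. cons(0, cons(cons(c, 0), s(g(s(s(c)), cons(cons(c, c), g(s(s(c)), cons(cons(c, c), 0)))))))  →  cons(0, cons(cons(c, 0), s(0)))   [R3 at 2.2.1]

Reduce t₂ = cons(s(cons(g(s(s(cons(s(c), s(0)))), s(g(s(s(c)), cons(cons(0, c), c)))), cons(c, c))), s(g(s(s(c)), cons(cons(0, c), g(s(s(c)), cons(cons(cons(0, 0), c), c)))))):
1. cons(s(cons(g(s(s(cons(s(c), s(0)))), s(g(s(s(c)), cons(cons(0, c), c)))), cons(c, c))), s(g(s(s(c)), cons(cons(0, c), g(s(s(c)), cons(cons(cons(0, 0), c), c))))))  →  cons(s(cons(cons(0, c), cons(c, c))), s(g(s(s(c)), cons(cons(0, c), g(s(s(c)), cons(cons(cons(0, 0), c), c))))))   [R5 at 1.1.1]
2. cons(s(cons(cons(0, c), cons(c, c))), s(g(s(s(c)), cons(cons(0, c), g(s(s(c)), cons(cons(cons(0, 0), c), c))))))  →  cons(s(cons(cons(0, c), cons(c, c))), s(0))   [R3 at 2.1]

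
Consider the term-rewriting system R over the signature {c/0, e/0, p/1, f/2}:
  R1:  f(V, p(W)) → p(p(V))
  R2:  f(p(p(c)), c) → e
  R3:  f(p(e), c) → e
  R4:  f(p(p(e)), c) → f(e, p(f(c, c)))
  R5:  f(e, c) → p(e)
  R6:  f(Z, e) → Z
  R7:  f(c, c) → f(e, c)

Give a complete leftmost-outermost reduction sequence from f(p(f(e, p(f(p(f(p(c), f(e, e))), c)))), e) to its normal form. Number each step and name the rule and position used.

1. f(p(f(e, p(f(p(f(p(c), f(e, e))), c)))), e)  →  p(f(e, p(f(p(f(p(c), f(e, e))), c))))   [R6 at ε]
2. p(f(e, p(f(p(f(p(c), f(e, e))), c))))  →  p(p(p(e)))   [R1 at 1]

p(p(p(e)))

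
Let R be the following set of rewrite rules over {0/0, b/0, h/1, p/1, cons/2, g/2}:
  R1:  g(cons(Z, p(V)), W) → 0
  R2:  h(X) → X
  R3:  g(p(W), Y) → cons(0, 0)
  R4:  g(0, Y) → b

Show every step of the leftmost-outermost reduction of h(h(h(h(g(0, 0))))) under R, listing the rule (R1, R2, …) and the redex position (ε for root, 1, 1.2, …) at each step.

b

1. h(h(h(h(g(0, 0)))))  →  h(h(h(g(0, 0))))   [R2 at ε]
2. h(h(h(g(0, 0))))  →  h(h(g(0, 0)))   [R2 at ε]
3. h(h(g(0, 0)))  →  h(g(0, 0))   [R2 at ε]
4. h(g(0, 0))  →  g(0, 0)   [R2 at ε]
5. g(0, 0)  →  b   [R4 at ε]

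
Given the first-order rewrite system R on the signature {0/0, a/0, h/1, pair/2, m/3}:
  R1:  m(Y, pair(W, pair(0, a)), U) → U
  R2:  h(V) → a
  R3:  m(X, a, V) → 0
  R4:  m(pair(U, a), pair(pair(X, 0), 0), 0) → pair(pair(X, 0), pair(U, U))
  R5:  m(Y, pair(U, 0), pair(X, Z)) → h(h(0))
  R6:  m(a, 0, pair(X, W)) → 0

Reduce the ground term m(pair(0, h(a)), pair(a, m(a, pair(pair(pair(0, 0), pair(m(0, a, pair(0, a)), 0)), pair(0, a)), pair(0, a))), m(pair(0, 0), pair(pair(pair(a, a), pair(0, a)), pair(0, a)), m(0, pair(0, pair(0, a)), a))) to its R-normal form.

1. m(pair(0, h(a)), pair(a, m(a, pair(pair(pair(0, 0), pair(m(0, a, pair(0, a)), 0)), pair(0, a)), pair(0, a))), m(pair(0, 0), pair(pair(pair(a, a), pair(0, a)), pair(0, a)), m(0, pair(0, pair(0, a)), a)))  →  m(pair(0, a), pair(a, m(a, pair(pair(pair(0, 0), pair(m(0, a, pair(0, a)), 0)), pair(0, a)), pair(0, a))), m(pair(0, 0), pair(pair(pair(a, a), pair(0, a)), pair(0, a)), m(0, pair(0, pair(0, a)), a)))   [R2 at 1.2]
2. m(pair(0, a), pair(a, m(a, pair(pair(pair(0, 0), pair(m(0, a, pair(0, a)), 0)), pair(0, a)), pair(0, a))), m(pair(0, 0), pair(pair(pair(a, a), pair(0, a)), pair(0, a)), m(0, pair(0, pair(0, a)), a)))  →  m(pair(0, a), pair(a, pair(0, a)), m(pair(0, 0), pair(pair(pair(a, a), pair(0, a)), pair(0, a)), m(0, pair(0, pair(0, a)), a)))   [R1 at 2.2]
3. m(pair(0, a), pair(a, pair(0, a)), m(pair(0, 0), pair(pair(pair(a, a), pair(0, a)), pair(0, a)), m(0, pair(0, pair(0, a)), a)))  →  m(pair(0, 0), pair(pair(pair(a, a), pair(0, a)), pair(0, a)), m(0, pair(0, pair(0, a)), a))   [R1 at ε]
4. m(pair(0, 0), pair(pair(pair(a, a), pair(0, a)), pair(0, a)), m(0, pair(0, pair(0, a)), a))  →  m(0, pair(0, pair(0, a)), a)   [R1 at ε]
5. m(0, pair(0, pair(0, a)), a)  →  a   [R1 at ε]

a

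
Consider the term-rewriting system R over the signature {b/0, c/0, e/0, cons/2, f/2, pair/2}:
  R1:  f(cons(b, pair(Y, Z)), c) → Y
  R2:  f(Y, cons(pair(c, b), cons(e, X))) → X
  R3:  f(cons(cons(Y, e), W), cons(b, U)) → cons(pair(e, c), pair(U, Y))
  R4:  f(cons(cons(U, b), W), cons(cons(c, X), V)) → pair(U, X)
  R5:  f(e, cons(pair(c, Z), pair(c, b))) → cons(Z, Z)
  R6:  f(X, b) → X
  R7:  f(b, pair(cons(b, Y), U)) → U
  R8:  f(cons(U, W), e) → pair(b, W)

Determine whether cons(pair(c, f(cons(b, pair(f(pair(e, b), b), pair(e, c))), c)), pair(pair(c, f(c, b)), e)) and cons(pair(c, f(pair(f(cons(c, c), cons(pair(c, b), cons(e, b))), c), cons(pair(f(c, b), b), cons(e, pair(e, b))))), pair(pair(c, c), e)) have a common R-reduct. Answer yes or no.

yes — NF(t₁) = cons(pair(c, pair(e, b)), pair(pair(c, c), e)), NF(t₂) = cons(pair(c, pair(e, b)), pair(pair(c, c), e))

Reduce t₁ = cons(pair(c, f(cons(b, pair(f(pair(e, b), b), pair(e, c))), c)), pair(pair(c, f(c, b)), e)):
1. cons(pair(c, f(cons(b, pair(f(pair(e, b), b), pair(e, c))), c)), pair(pair(c, f(c, b)), e))  →  cons(pair(c, f(pair(e, b), b)), pair(pair(c, f(c, b)), e))   [R1 at 1.2]
2. cons(pair(c, f(pair(e, b), b)), pair(pair(c, f(c, b)), e))  →  cons(pair(c, pair(e, b)), pair(pair(c, f(c, b)), e))   [R6 at 1.2]
3. cons(pair(c, pair(e, b)), pair(pair(c, f(c, b)), e))  →  cons(pair(c, pair(e, b)), pair(pair(c, c), e))   [R6 at 2.1.2]

Reduce t₂ = cons(pair(c, f(pair(f(cons(c, c), cons(pair(c, b), cons(e, b))), c), cons(pair(f(c, b), b), cons(e, pair(e, b))))), pair(pair(c, c), e)):
1. cons(pair(c, f(pair(f(cons(c, c), cons(pair(c, b), cons(e, b))), c), cons(pair(f(c, b), b), cons(e, pair(e, b))))), pair(pair(c, c), e))  →  cons(pair(c, f(pair(b, c), cons(pair(f(c, b), b), cons(e, pair(e, b))))), pair(pair(c, c), e))   [R2 at 1.2.1.1]
2. cons(pair(c, f(pair(b, c), cons(pair(f(c, b), b), cons(e, pair(e, b))))), pair(pair(c, c), e))  →  cons(pair(c, f(pair(b, c), cons(pair(c, b), cons(e, pair(e, b))))), pair(pair(c, c), e))   [R6 at 1.2.2.1.1]
3. cons(pair(c, f(pair(b, c), cons(pair(c, b), cons(e, pair(e, b))))), pair(pair(c, c), e))  →  cons(pair(c, pair(e, b)), pair(pair(c, c), e))   [R2 at 1.2]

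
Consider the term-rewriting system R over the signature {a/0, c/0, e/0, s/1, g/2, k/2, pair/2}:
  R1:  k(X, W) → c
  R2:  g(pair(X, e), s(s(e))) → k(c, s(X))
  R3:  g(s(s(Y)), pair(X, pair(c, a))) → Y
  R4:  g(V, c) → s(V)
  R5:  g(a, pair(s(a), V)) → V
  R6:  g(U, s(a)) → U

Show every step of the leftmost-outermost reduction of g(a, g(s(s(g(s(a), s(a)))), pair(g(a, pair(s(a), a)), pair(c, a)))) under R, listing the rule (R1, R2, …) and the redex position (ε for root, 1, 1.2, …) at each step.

1. g(a, g(s(s(g(s(a), s(a)))), pair(g(a, pair(s(a), a)), pair(c, a))))  →  g(a, g(s(a), s(a)))   [R3 at 2]
2. g(a, g(s(a), s(a)))  →  g(a, s(a))   [R6 at 2]
3. g(a, s(a))  →  a   [R6 at ε]

a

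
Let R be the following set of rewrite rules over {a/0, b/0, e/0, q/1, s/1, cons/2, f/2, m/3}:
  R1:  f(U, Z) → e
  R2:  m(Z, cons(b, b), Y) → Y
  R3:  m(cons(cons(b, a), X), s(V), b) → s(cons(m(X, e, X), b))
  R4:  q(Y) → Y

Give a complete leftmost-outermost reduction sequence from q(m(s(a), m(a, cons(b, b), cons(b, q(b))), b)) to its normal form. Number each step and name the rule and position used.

1. q(m(s(a), m(a, cons(b, b), cons(b, q(b))), b))  →  m(s(a), m(a, cons(b, b), cons(b, q(b))), b)   [R4 at ε]
2. m(s(a), m(a, cons(b, b), cons(b, q(b))), b)  →  m(s(a), cons(b, q(b)), b)   [R2 at 2]
3. m(s(a), cons(b, q(b)), b)  →  m(s(a), cons(b, b), b)   [R4 at 2.2]
4. m(s(a), cons(b, b), b)  →  b   [R2 at ε]

b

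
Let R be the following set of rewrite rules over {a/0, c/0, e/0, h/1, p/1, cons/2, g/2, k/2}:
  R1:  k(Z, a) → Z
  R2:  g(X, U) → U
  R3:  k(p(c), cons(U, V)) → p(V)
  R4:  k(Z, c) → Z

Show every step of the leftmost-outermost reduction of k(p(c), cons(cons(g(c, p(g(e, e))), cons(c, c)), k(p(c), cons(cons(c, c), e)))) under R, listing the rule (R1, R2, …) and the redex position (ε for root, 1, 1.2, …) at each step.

p(p(e))

1. k(p(c), cons(cons(g(c, p(g(e, e))), cons(c, c)), k(p(c), cons(cons(c, c), e))))  →  p(k(p(c), cons(cons(c, c), e)))   [R3 at ε]
2. p(k(p(c), cons(cons(c, c), e)))  →  p(p(e))   [R3 at 1]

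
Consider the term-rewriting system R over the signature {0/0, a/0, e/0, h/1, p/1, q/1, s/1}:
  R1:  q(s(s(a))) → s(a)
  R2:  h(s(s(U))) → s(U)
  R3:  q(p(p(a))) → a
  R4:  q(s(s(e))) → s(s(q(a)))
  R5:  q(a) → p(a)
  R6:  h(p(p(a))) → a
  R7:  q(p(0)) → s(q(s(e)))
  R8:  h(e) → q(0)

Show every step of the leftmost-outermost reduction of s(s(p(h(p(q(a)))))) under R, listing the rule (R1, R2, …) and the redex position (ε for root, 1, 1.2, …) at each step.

s(s(p(a)))

1. s(s(p(h(p(q(a))))))  →  s(s(p(h(p(p(a))))))   [R5 at 1.1.1.1.1]
2. s(s(p(h(p(p(a))))))  →  s(s(p(a)))   [R6 at 1.1.1]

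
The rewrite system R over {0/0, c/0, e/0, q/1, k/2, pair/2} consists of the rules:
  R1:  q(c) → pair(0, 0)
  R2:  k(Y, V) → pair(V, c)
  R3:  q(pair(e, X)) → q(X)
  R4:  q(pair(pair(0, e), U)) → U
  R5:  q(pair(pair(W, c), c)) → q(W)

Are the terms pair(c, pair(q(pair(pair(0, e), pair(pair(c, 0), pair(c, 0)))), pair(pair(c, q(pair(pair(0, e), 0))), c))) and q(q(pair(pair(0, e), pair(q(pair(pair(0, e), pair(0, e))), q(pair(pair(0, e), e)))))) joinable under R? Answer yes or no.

Reduce t₁ = pair(c, pair(q(pair(pair(0, e), pair(pair(c, 0), pair(c, 0)))), pair(pair(c, q(pair(pair(0, e), 0))), c))):
1. pair(c, pair(q(pair(pair(0, e), pair(pair(c, 0), pair(c, 0)))), pair(pair(c, q(pair(pair(0, e), 0))), c)))  →  pair(c, pair(pair(pair(c, 0), pair(c, 0)), pair(pair(c, q(pair(pair(0, e), 0))), c)))   [R4 at 2.1]
2. pair(c, pair(pair(pair(c, 0), pair(c, 0)), pair(pair(c, q(pair(pair(0, e), 0))), c)))  →  pair(c, pair(pair(pair(c, 0), pair(c, 0)), pair(pair(c, 0), c)))   [R4 at 2.2.1.2]

Reduce t₂ = q(q(pair(pair(0, e), pair(q(pair(pair(0, e), pair(0, e))), q(pair(pair(0, e), e)))))):
1. q(q(pair(pair(0, e), pair(q(pair(pair(0, e), pair(0, e))), q(pair(pair(0, e), e))))))  →  q(pair(q(pair(pair(0, e), pair(0, e))), q(pair(pair(0, e), e))))   [R4 at 1]
2. q(pair(q(pair(pair(0, e), pair(0, e))), q(pair(pair(0, e), e))))  →  q(pair(pair(0, e), q(pair(pair(0, e), e))))   [R4 at 1.1]
3. q(pair(pair(0, e), q(pair(pair(0, e), e))))  →  q(pair(pair(0, e), e))   [R4 at ε]
4. q(pair(pair(0, e), e))  →  e   [R4 at ε]

no — NF(t₁) = pair(c, pair(pair(pair(c, 0), pair(c, 0)), pair(pair(c, 0), c))), NF(t₂) = e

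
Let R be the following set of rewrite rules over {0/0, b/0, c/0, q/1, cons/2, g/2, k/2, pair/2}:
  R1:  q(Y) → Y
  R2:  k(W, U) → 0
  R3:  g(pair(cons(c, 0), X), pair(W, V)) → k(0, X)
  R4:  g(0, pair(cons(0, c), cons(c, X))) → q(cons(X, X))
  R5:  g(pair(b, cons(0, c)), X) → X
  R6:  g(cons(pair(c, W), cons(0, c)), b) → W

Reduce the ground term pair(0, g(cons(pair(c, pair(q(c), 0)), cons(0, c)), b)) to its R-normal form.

pair(0, pair(c, 0))

1. pair(0, g(cons(pair(c, pair(q(c), 0)), cons(0, c)), b))  →  pair(0, pair(q(c), 0))   [R6 at 2]
2. pair(0, pair(q(c), 0))  →  pair(0, pair(c, 0))   [R1 at 2.1]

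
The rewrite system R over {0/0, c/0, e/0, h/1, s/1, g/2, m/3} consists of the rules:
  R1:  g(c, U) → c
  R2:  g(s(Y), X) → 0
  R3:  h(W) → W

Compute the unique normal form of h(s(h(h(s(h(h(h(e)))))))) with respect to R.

s(s(e))

1. h(s(h(h(s(h(h(h(e))))))))  →  s(h(h(s(h(h(h(e)))))))   [R3 at ε]
2. s(h(h(s(h(h(h(e)))))))  →  s(h(s(h(h(h(e))))))   [R3 at 1]
3. s(h(s(h(h(h(e))))))  →  s(s(h(h(h(e)))))   [R3 at 1]
4. s(s(h(h(h(e)))))  →  s(s(h(h(e))))   [R3 at 1.1]
5. s(s(h(h(e))))  →  s(s(h(e)))   [R3 at 1.1]
6. s(s(h(e)))  →  s(s(e))   [R3 at 1.1]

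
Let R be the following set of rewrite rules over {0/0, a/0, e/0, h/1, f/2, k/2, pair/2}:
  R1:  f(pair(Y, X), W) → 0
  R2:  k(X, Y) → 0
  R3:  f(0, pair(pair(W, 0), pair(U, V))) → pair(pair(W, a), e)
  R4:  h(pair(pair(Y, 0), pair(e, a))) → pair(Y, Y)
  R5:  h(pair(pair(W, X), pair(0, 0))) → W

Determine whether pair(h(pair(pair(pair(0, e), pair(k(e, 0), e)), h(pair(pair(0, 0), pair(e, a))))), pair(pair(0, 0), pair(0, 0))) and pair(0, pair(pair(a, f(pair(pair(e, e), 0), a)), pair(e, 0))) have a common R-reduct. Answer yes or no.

Reduce t₁ = pair(h(pair(pair(pair(0, e), pair(k(e, 0), e)), h(pair(pair(0, 0), pair(e, a))))), pair(pair(0, 0), pair(0, 0))):
1. pair(h(pair(pair(pair(0, e), pair(k(e, 0), e)), h(pair(pair(0, 0), pair(e, a))))), pair(pair(0, 0), pair(0, 0)))  →  pair(h(pair(pair(pair(0, e), pair(0, e)), h(pair(pair(0, 0), pair(e, a))))), pair(pair(0, 0), pair(0, 0)))   [R2 at 1.1.1.2.1]
2. pair(h(pair(pair(pair(0, e), pair(0, e)), h(pair(pair(0, 0), pair(e, a))))), pair(pair(0, 0), pair(0, 0)))  →  pair(h(pair(pair(pair(0, e), pair(0, e)), pair(0, 0))), pair(pair(0, 0), pair(0, 0)))   [R4 at 1.1.2]
3. pair(h(pair(pair(pair(0, e), pair(0, e)), pair(0, 0))), pair(pair(0, 0), pair(0, 0)))  →  pair(pair(0, e), pair(pair(0, 0), pair(0, 0)))   [R5 at 1]

Reduce t₂ = pair(0, pair(pair(a, f(pair(pair(e, e), 0), a)), pair(e, 0))):
1. pair(0, pair(pair(a, f(pair(pair(e, e), 0), a)), pair(e, 0)))  →  pair(0, pair(pair(a, 0), pair(e, 0)))   [R1 at 2.1.2]

no — NF(t₁) = pair(pair(0, e), pair(pair(0, 0), pair(0, 0))), NF(t₂) = pair(0, pair(pair(a, 0), pair(e, 0)))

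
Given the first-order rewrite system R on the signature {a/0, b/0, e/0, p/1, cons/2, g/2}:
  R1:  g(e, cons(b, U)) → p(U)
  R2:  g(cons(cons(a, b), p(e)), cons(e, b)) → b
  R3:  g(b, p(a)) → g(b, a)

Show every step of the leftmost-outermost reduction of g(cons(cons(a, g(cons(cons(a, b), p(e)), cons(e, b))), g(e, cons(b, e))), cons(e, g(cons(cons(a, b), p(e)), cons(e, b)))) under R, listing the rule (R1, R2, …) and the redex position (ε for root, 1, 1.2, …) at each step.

1. g(cons(cons(a, g(cons(cons(a, b), p(e)), cons(e, b))), g(e, cons(b, e))), cons(e, g(cons(cons(a, b), p(e)), cons(e, b))))  →  g(cons(cons(a, b), g(e, cons(b, e))), cons(e, g(cons(cons(a, b), p(e)), cons(e, b))))   [R2 at 1.1.2]
2. g(cons(cons(a, b), g(e, cons(b, e))), cons(e, g(cons(cons(a, b), p(e)), cons(e, b))))  →  g(cons(cons(a, b), p(e)), cons(e, g(cons(cons(a, b), p(e)), cons(e, b))))   [R1 at 1.2]
3. g(cons(cons(a, b), p(e)), cons(e, g(cons(cons(a, b), p(e)), cons(e, b))))  →  g(cons(cons(a, b), p(e)), cons(e, b))   [R2 at 2.2]
4. g(cons(cons(a, b), p(e)), cons(e, b))  →  b   [R2 at ε]

b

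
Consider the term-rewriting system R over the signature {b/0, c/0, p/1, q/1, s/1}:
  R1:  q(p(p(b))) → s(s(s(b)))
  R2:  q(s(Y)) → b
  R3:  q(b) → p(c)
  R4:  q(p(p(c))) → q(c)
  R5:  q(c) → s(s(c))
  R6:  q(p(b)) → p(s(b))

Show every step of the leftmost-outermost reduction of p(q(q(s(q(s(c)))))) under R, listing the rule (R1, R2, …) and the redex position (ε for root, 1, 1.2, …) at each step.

1. p(q(q(s(q(s(c))))))  →  p(q(b))   [R2 at 1.1]
2. p(q(b))  →  p(p(c))   [R3 at 1]

p(p(c))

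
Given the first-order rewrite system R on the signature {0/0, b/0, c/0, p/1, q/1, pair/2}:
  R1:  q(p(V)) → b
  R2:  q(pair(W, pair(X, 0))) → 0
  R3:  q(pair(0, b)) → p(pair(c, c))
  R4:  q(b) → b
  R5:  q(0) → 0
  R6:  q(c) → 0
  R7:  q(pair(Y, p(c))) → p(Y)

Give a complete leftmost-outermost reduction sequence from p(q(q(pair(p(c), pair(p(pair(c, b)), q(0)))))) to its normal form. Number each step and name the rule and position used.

1. p(q(q(pair(p(c), pair(p(pair(c, b)), q(0))))))  →  p(q(q(pair(p(c), pair(p(pair(c, b)), 0)))))   [R5 at 1.1.1.2.2]
2. p(q(q(pair(p(c), pair(p(pair(c, b)), 0)))))  →  p(q(0))   [R2 at 1.1]
3. p(q(0))  →  p(0)   [R5 at 1]

p(0)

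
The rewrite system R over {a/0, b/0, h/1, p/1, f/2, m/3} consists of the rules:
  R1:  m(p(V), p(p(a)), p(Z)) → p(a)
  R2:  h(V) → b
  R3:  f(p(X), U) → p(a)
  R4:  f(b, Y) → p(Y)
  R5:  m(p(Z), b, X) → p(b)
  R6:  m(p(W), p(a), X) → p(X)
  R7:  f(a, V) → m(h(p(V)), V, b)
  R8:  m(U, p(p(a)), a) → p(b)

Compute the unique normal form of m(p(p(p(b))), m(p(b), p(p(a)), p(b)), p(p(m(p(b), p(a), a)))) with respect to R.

p(p(p(p(a))))

1. m(p(p(p(b))), m(p(b), p(p(a)), p(b)), p(p(m(p(b), p(a), a))))  →  m(p(p(p(b))), p(a), p(p(m(p(b), p(a), a))))   [R1 at 2]
2. m(p(p(p(b))), p(a), p(p(m(p(b), p(a), a))))  →  p(p(p(m(p(b), p(a), a))))   [R6 at ε]
3. p(p(p(m(p(b), p(a), a))))  →  p(p(p(p(a))))   [R6 at 1.1.1]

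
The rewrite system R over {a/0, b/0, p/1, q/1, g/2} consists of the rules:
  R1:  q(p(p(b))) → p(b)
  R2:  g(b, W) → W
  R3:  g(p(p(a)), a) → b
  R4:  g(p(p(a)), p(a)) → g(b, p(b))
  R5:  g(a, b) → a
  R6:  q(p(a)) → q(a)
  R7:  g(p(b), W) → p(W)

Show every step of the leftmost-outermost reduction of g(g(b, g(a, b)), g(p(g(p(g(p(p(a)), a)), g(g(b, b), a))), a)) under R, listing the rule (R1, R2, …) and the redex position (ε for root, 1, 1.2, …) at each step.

a

1. g(g(b, g(a, b)), g(p(g(p(g(p(p(a)), a)), g(g(b, b), a))), a))  →  g(g(a, b), g(p(g(p(g(p(p(a)), a)), g(g(b, b), a))), a))   [R2 at 1]
2. g(g(a, b), g(p(g(p(g(p(p(a)), a)), g(g(b, b), a))), a))  →  g(a, g(p(g(p(g(p(p(a)), a)), g(g(b, b), a))), a))   [R5 at 1]
3. g(a, g(p(g(p(g(p(p(a)), a)), g(g(b, b), a))), a))  →  g(a, g(p(g(p(b), g(g(b, b), a))), a))   [R3 at 2.1.1.1.1]
4. g(a, g(p(g(p(b), g(g(b, b), a))), a))  →  g(a, g(p(p(g(g(b, b), a))), a))   [R7 at 2.1.1]
5. g(a, g(p(p(g(g(b, b), a))), a))  →  g(a, g(p(p(g(b, a))), a))   [R2 at 2.1.1.1.1]
6. g(a, g(p(p(g(b, a))), a))  →  g(a, g(p(p(a)), a))   [R2 at 2.1.1.1]
7. g(a, g(p(p(a)), a))  →  g(a, b)   [R3 at 2]
8. g(a, b)  →  a   [R5 at ε]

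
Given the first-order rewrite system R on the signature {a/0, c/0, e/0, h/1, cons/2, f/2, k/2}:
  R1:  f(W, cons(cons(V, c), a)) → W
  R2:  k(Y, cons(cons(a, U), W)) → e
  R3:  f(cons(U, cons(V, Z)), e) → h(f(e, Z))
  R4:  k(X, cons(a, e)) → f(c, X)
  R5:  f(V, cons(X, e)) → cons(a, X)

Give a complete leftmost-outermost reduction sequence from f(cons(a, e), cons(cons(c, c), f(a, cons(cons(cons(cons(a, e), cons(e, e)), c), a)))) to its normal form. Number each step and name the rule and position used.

1. f(cons(a, e), cons(cons(c, c), f(a, cons(cons(cons(cons(a, e), cons(e, e)), c), a))))  →  f(cons(a, e), cons(cons(c, c), a))   [R1 at 2.2]
2. f(cons(a, e), cons(cons(c, c), a))  →  cons(a, e)   [R1 at ε]

cons(a, e)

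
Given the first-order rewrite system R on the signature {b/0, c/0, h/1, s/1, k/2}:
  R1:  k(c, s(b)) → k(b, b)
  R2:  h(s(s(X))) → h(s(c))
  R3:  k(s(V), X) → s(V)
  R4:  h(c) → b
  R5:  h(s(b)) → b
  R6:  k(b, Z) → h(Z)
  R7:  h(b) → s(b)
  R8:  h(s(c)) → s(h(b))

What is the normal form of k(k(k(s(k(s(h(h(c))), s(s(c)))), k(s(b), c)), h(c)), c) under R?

1. k(k(k(s(k(s(h(h(c))), s(s(c)))), k(s(b), c)), h(c)), c)  →  k(k(s(k(s(h(h(c))), s(s(c)))), h(c)), c)   [R3 at 1.1]
2. k(k(s(k(s(h(h(c))), s(s(c)))), h(c)), c)  →  k(s(k(s(h(h(c))), s(s(c)))), c)   [R3 at 1]
3. k(s(k(s(h(h(c))), s(s(c)))), c)  →  s(k(s(h(h(c))), s(s(c))))   [R3 at ε]
4. s(k(s(h(h(c))), s(s(c))))  →  s(s(h(h(c))))   [R3 at 1]
5. s(s(h(h(c))))  →  s(s(h(b)))   [R4 at 1.1.1]
6. s(s(h(b)))  →  s(s(s(b)))   [R7 at 1.1]

s(s(s(b)))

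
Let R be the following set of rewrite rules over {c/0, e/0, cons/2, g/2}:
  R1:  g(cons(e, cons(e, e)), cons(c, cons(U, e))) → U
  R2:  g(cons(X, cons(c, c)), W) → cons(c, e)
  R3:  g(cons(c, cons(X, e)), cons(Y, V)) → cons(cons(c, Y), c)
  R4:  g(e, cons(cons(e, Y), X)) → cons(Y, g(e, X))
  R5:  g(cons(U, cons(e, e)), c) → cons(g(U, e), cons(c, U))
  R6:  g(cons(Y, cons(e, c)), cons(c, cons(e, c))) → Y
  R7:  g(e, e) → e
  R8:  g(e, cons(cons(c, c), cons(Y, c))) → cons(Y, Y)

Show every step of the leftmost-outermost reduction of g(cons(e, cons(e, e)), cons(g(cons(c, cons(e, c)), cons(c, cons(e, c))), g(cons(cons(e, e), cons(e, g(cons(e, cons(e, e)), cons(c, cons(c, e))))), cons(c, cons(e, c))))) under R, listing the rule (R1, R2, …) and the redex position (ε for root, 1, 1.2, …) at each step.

e

1. g(cons(e, cons(e, e)), cons(g(cons(c, cons(e, c)), cons(c, cons(e, c))), g(cons(cons(e, e), cons(e, g(cons(e, cons(e, e)), cons(c, cons(c, e))))), cons(c, cons(e, c)))))  →  g(cons(e, cons(e, e)), cons(c, g(cons(cons(e, e), cons(e, g(cons(e, cons(e, e)), cons(c, cons(c, e))))), cons(c, cons(e, c)))))   [R6 at 2.1]
2. g(cons(e, cons(e, e)), cons(c, g(cons(cons(e, e), cons(e, g(cons(e, cons(e, e)), cons(c, cons(c, e))))), cons(c, cons(e, c)))))  →  g(cons(e, cons(e, e)), cons(c, g(cons(cons(e, e), cons(e, c)), cons(c, cons(e, c)))))   [R1 at 2.2.1.2.2]
3. g(cons(e, cons(e, e)), cons(c, g(cons(cons(e, e), cons(e, c)), cons(c, cons(e, c)))))  →  g(cons(e, cons(e, e)), cons(c, cons(e, e)))   [R6 at 2.2]
4. g(cons(e, cons(e, e)), cons(c, cons(e, e)))  →  e   [R1 at ε]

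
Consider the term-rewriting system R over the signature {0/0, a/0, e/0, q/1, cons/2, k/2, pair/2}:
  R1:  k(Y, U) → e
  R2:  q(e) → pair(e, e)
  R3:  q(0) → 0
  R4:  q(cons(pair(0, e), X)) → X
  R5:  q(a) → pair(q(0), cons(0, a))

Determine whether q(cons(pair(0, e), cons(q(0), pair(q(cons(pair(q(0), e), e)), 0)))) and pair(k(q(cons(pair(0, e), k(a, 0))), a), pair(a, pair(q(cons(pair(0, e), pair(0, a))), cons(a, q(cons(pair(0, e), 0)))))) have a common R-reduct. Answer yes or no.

no — NF(t₁) = cons(0, pair(e, 0)), NF(t₂) = pair(e, pair(a, pair(pair(0, a), cons(a, 0))))

Reduce t₁ = q(cons(pair(0, e), cons(q(0), pair(q(cons(pair(q(0), e), e)), 0)))):
1. q(cons(pair(0, e), cons(q(0), pair(q(cons(pair(q(0), e), e)), 0))))  →  cons(q(0), pair(q(cons(pair(q(0), e), e)), 0))   [R4 at ε]
2. cons(q(0), pair(q(cons(pair(q(0), e), e)), 0))  →  cons(0, pair(q(cons(pair(q(0), e), e)), 0))   [R3 at 1]
3. cons(0, pair(q(cons(pair(q(0), e), e)), 0))  →  cons(0, pair(q(cons(pair(0, e), e)), 0))   [R3 at 2.1.1.1.1]
4. cons(0, pair(q(cons(pair(0, e), e)), 0))  →  cons(0, pair(e, 0))   [R4 at 2.1]

Reduce t₂ = pair(k(q(cons(pair(0, e), k(a, 0))), a), pair(a, pair(q(cons(pair(0, e), pair(0, a))), cons(a, q(cons(pair(0, e), 0)))))):
1. pair(k(q(cons(pair(0, e), k(a, 0))), a), pair(a, pair(q(cons(pair(0, e), pair(0, a))), cons(a, q(cons(pair(0, e), 0))))))  →  pair(e, pair(a, pair(q(cons(pair(0, e), pair(0, a))), cons(a, q(cons(pair(0, e), 0))))))   [R1 at 1]
2. pair(e, pair(a, pair(q(cons(pair(0, e), pair(0, a))), cons(a, q(cons(pair(0, e), 0))))))  →  pair(e, pair(a, pair(pair(0, a), cons(a, q(cons(pair(0, e), 0))))))   [R4 at 2.2.1]
3. pair(e, pair(a, pair(pair(0, a), cons(a, q(cons(pair(0, e), 0))))))  →  pair(e, pair(a, pair(pair(0, a), cons(a, 0))))   [R4 at 2.2.2.2]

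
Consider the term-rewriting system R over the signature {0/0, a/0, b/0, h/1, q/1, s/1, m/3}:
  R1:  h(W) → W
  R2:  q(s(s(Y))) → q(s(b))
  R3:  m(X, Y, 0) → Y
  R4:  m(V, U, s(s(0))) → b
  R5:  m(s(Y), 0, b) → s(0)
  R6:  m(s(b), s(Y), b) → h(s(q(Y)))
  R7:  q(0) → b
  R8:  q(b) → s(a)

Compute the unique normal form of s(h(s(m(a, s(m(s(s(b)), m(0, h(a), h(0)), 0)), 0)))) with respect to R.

1. s(h(s(m(a, s(m(s(s(b)), m(0, h(a), h(0)), 0)), 0))))  →  s(s(m(a, s(m(s(s(b)), m(0, h(a), h(0)), 0)), 0)))   [R1 at 1]
2. s(s(m(a, s(m(s(s(b)), m(0, h(a), h(0)), 0)), 0)))  →  s(s(s(m(s(s(b)), m(0, h(a), h(0)), 0))))   [R3 at 1.1]
3. s(s(s(m(s(s(b)), m(0, h(a), h(0)), 0))))  →  s(s(s(m(0, h(a), h(0)))))   [R3 at 1.1.1]
4. s(s(s(m(0, h(a), h(0)))))  →  s(s(s(m(0, a, h(0)))))   [R1 at 1.1.1.2]
5. s(s(s(m(0, a, h(0)))))  →  s(s(s(m(0, a, 0))))   [R1 at 1.1.1.3]
6. s(s(s(m(0, a, 0))))  →  s(s(s(a)))   [R3 at 1.1.1]

s(s(s(a)))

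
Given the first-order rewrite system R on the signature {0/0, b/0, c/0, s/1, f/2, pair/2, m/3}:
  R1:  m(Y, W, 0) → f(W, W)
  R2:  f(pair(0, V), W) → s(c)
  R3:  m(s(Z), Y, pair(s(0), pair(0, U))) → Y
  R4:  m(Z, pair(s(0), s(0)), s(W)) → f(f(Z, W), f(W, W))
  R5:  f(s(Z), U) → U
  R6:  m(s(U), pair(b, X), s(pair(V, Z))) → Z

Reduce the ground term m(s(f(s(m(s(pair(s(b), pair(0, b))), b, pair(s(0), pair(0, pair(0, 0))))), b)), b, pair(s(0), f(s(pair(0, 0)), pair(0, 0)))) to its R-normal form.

b

1. m(s(f(s(m(s(pair(s(b), pair(0, b))), b, pair(s(0), pair(0, pair(0, 0))))), b)), b, pair(s(0), f(s(pair(0, 0)), pair(0, 0))))  →  m(s(b), b, pair(s(0), f(s(pair(0, 0)), pair(0, 0))))   [R5 at 1.1]
2. m(s(b), b, pair(s(0), f(s(pair(0, 0)), pair(0, 0))))  →  m(s(b), b, pair(s(0), pair(0, 0)))   [R5 at 3.2]
3. m(s(b), b, pair(s(0), pair(0, 0)))  →  b   [R3 at ε]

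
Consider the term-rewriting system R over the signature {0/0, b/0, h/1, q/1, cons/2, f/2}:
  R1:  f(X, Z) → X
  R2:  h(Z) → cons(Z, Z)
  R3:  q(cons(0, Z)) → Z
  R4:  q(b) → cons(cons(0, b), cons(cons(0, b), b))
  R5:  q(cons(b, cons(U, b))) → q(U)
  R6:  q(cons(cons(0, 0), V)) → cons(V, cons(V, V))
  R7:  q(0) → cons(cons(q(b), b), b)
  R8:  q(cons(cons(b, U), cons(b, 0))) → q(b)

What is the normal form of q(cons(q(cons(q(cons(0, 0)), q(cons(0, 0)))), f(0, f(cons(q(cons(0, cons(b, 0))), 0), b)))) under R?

1. q(cons(q(cons(q(cons(0, 0)), q(cons(0, 0)))), f(0, f(cons(q(cons(0, cons(b, 0))), 0), b))))  →  q(cons(q(cons(0, q(cons(0, 0)))), f(0, f(cons(q(cons(0, cons(b, 0))), 0), b))))   [R3 at 1.1.1.1]
2. q(cons(q(cons(0, q(cons(0, 0)))), f(0, f(cons(q(cons(0, cons(b, 0))), 0), b))))  →  q(cons(q(cons(0, 0)), f(0, f(cons(q(cons(0, cons(b, 0))), 0), b))))   [R3 at 1.1]
3. q(cons(q(cons(0, 0)), f(0, f(cons(q(cons(0, cons(b, 0))), 0), b))))  →  q(cons(0, f(0, f(cons(q(cons(0, cons(b, 0))), 0), b))))   [R3 at 1.1]
4. q(cons(0, f(0, f(cons(q(cons(0, cons(b, 0))), 0), b))))  →  f(0, f(cons(q(cons(0, cons(b, 0))), 0), b))   [R3 at ε]
5. f(0, f(cons(q(cons(0, cons(b, 0))), 0), b))  →  0   [R1 at ε]

0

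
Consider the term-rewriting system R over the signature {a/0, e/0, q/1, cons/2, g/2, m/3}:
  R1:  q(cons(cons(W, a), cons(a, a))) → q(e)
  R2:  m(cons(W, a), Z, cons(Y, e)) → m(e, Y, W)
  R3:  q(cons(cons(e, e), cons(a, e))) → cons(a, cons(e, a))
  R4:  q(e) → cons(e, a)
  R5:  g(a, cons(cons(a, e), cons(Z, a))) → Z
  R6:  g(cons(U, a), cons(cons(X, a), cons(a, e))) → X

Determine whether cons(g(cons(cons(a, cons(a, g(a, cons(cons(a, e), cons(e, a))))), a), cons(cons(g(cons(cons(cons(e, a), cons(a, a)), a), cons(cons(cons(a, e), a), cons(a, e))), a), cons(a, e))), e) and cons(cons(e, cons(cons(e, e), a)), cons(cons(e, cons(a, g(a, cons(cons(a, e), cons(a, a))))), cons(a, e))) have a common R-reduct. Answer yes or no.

Reduce t₁ = cons(g(cons(cons(a, cons(a, g(a, cons(cons(a, e), cons(e, a))))), a), cons(cons(g(cons(cons(cons(e, a), cons(a, a)), a), cons(cons(cons(a, e), a), cons(a, e))), a), cons(a, e))), e):
1. cons(g(cons(cons(a, cons(a, g(a, cons(cons(a, e), cons(e, a))))), a), cons(cons(g(cons(cons(cons(e, a), cons(a, a)), a), cons(cons(cons(a, e), a), cons(a, e))), a), cons(a, e))), e)  →  cons(g(cons(cons(cons(e, a), cons(a, a)), a), cons(cons(cons(a, e), a), cons(a, e))), e)   [R6 at 1]
2. cons(g(cons(cons(cons(e, a), cons(a, a)), a), cons(cons(cons(a, e), a), cons(a, e))), e)  →  cons(cons(a, e), e)   [R6 at 1]

Reduce t₂ = cons(cons(e, cons(cons(e, e), a)), cons(cons(e, cons(a, g(a, cons(cons(a, e), cons(a, a))))), cons(a, e))):
1. cons(cons(e, cons(cons(e, e), a)), cons(cons(e, cons(a, g(a, cons(cons(a, e), cons(a, a))))), cons(a, e)))  →  cons(cons(e, cons(cons(e, e), a)), cons(cons(e, cons(a, a)), cons(a, e)))   [R5 at 2.1.2.2]

no — NF(t₁) = cons(cons(a, e), e), NF(t₂) = cons(cons(e, cons(cons(e, e), a)), cons(cons(e, cons(a, a)), cons(a, e)))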